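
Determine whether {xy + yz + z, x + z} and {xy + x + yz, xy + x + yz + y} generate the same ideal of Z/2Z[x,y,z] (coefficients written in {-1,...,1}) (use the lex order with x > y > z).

Equality of ideals is decidable: compute both reduced Gröbner bases (unique for the ordering) and check whether they agree.
Buchberger on the first generating set:
f_1 = xy + yz + z, LT = xy.
f_2 = x + z, LT = x.

S(f_1,f_2): lcm = xy. S = z.
  reduce S modulo (f_1, f_2):
  remainder z ≠ 0; add g_3 = z to the basis.

The other S-polynomials (S(f_1,g_3), S(f_2,g_3)) all reduce to 0 modulo the current basis, so we have a Gröbner basis.
Inter-reduce: drop elements whose leading term is divisible by another's, tail-reduce, and make monic.
Reduced Gröbner basis: {x, z}.

Buchberger on the second generating set:
h_1 = xy + x + yz, LT = xy.
h_2 = xy + x + yz + y, LT = xy.

S(h_1,h_2): lcm = xy. S = y.
  reduce S modulo (h_1, h_2):
  remainder y ≠ 0; add k_3 = y to the basis.

S(h_1,k_3): lcm = xy. S = x + yz.
  reduce S modulo (h_1, h_2, k_3):
  remainder x ≠ 0; add k_4 = x to the basis.

The other S-polynomials (S(h_2,k_3), S(h_1,k_4), S(h_2,k_4), S(k_3,k_4)) all reduce to 0 modulo the current basis, so we have a Gröbner basis.
Inter-reduce: drop elements whose leading term is divisible by another's, tail-reduce, and make monic.
Reduced Gröbner basis: {x, y}.

Since the reduced bases disagree, the two ideals are not the same.
The choice of monomial ordering does not affect the verdict — as long as both bases are computed under the same ordering, their equality decides ideal equality.

No, the ideals differ.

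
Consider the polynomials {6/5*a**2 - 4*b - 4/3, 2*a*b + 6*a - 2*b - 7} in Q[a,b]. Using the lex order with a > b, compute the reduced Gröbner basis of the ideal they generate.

G = {a - 20/3*b**2 - 182/9*b + 1/3, b**3 + 181/30*b**2 + 89/10*b - 27/40}

f_1 = 6/5*a**2 - 4*b - 4/3, LT = a**2.
f_2 = 2*a*b + 6*a - 2*b - 7, LT = a*b.

S(f_1,f_2): lcm = a**2*b. S = -3*a**2 + a*b + 7/2*a - 10/3*b**2 - 10/9*b.
  reduce S modulo (f_1, f_2):
  remainder 1/2*a - 10/3*b**2 - 91/9*b + 1/6 ≠ 0; add g_3 = 1/2*a - 10/3*b**2 - 91/9*b + 1/6 to the basis.

S(f_2,g_3): lcm = a*b. S = 3*a + 20/3*b**3 + 182/9*b**2 - 4/3*b - 7/2.
  reduce S modulo (f_1, f_2, g_3):
  remainder 20/3*b**3 + 362/9*b**2 + 178/3*b - 9/2 ≠ 0; add g_4 = 20/3*b**3 + 362/9*b**2 + 178/3*b - 9/2 to the basis.

The other S-polynomials (S(f_1,g_3), S(f_1,g_4), S(f_2,g_4), S(g_3,g_4)) all reduce to 0 modulo the current basis, so we have a Gröbner basis.
Inter-reduce: drop elements whose leading term is divisible by another's, tail-reduce, and make monic.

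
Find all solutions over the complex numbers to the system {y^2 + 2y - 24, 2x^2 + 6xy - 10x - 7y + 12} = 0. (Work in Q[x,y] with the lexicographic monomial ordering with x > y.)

{(23/2 - sqrt(421)/2, -6), (sqrt(421)/2 + 23/2, -6), (-8, 4), (1, 4)}

Compute a lex Gröbner basis by Buchberger's algorithm.
f_1 = y^2 + 2y - 24, LT = y^2.
f_2 = 2x^2 + 6xy - 10x - 7y + 12, LT = x^2.

The S-polynomials (S(f_1,f_2)) all reduce to 0 modulo the current basis, so we have a Gröbner basis.
Inter-reduce: drop elements whose leading term is divisible by another's, tail-reduce, and make monic.
Reduced Gröbner basis: {x^2 + 3xy - 5x - 7/2y + 6, y^2 + 2y - 24}.

The lex basis is triangular: the last element involves only y. Solving y^2 + 2y - 24 = 0 gives y ∈ {-6, 4}; substituting each value into the earlier elements determines the remaining variables.
  y = -6: the earlier basis element becomes x^2 - 23x + 27 = 0, giving x = 23/2 - sqrt(421)/2, sqrt(421)/2 + 23/2 — points (23/2 - sqrt(421)/2, -6), (sqrt(421)/2 + 23/2, -6).
  y = 4: the earlier basis element becomes x^2 + 7x - 8 = 0, giving x = -8, 1 — points (-8, 4), (1, 4).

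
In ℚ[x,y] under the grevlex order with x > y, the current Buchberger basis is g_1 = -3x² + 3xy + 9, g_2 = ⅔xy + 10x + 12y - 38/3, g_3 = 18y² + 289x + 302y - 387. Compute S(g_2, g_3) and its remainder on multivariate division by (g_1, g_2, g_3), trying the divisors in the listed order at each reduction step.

lcm(LM(g_2), LM(g_3)) = xy².
S = (lcm/LT(g_2))·g_2 − (lcm/LT(g_3))·g_3 = -289/18x² - 16/9xy + 18y² + 43/2x - 19y.
Reduce S modulo (g_1, g_2, g_3) in that order:
  leading term x²: subtract (289/54)·g_1 from -289/18x² - 16/9xy + 18y² + 43/2x - 19y → -107/6xy + 18y² + 43/2x - 19y - 289/6
  leading term xy: subtract (-107/4)·g_2 from -107/6xy + 18y² + 43/2x - 19y - 289/6 → 18y² + 289x + 302y - 387
  leading term y²: subtract (1)·g_3 from 18y² + 289x + 302y - 387 → 0
The remainder is 0, so this S-polynomial contributes no new basis element.
An S-polynomial is built so that the two leading terms cancel; whether anything survives reduction is exactly the Gröbner-basis criterion.

S(g_2, g_3) = -289/18x² - 16/9xy + 18y² + 43/2x - 19y; remainder on division = 0.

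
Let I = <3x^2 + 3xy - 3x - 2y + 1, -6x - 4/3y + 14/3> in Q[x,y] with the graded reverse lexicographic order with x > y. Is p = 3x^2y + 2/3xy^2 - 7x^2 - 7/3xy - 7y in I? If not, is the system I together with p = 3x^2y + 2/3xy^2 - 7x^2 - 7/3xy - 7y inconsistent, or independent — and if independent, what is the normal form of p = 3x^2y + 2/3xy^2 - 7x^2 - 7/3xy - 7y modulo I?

First compute the reduced Gröbner basis of I by Buchberger's algorithm.
f_1 = 3x^2 + 3xy - 3x - 2y + 1, LT = x^2.
f_2 = -6x - 4/3y + 14/3, LT = x.

S(f_1,f_2): lcm = x^2. S = 7/9xy - 2/9x - 2/3y + 1/3.
  leading term xy: subtract (-7/54y)·f_2 from 7/9xy - 2/9x - 2/3y + 1/3 → -14/81y^2 - 2/9x - 5/81y + 1/3
  leading term y^2: no divisor's leading term divides it; move -14/81y^2 to the remainder.
  leading term x: subtract (1/27)·f_2 from -2/9x - 5/81y + 1/3 → -1/81y + 13/81
  leading term y: no divisor's leading term divides it; move -1/81y to the remainder.
  leading term 1: no divisor's leading term divides it; move 13/81 to the remainder.
  remainder -14/81y^2 - 1/81y + 13/81 ≠ 0; add h_3 = -14/81y^2 - 1/81y + 13/81 to the basis.

The other S-polynomials (S(f_1,h_3), S(f_2,h_3)) all reduce to 0 modulo the current basis, so we have a Gröbner basis.
Inter-reduce: drop elements whose leading term is divisible by another's, tail-reduce, and make monic.
Reduced Gröbner basis: {y^2 + 1/14y - 13/14, x + 2/9y - 7/9}.
Label its elements g_1 = y^2 + 1/14y - 13/14, g_2 = x + 2/9y - 7/9.

Reduce p = 3x^2y + 2/3xy^2 - 7x^2 - 7/3xy - 7y modulo G:
  leading term x^2y: subtract (3xy)·g_2 from 3x^2y + 2/3xy^2 - 7x^2 - 7/3xy - 7y → -7x^2 - 7y
  leading term x^2: subtract (-7x)·g_2 from -7x^2 - 7y → 14/9xy - 49/9x - 7y
  leading term xy: subtract (14/9y)·g_2 from 14/9xy - 49/9x - 7y → -28/81y^2 - 49/9x - 469/81y
  leading term y^2: subtract (-28/81)·g_1 from -28/81y^2 - 49/9x - 469/81y → -49/9x - 467/81y - 26/81
  leading term x: subtract (-49/9)·g_2 from -49/9x - 467/81y - 26/81 → -41/9y - 41/9
  leading term y: no divisor's leading term divides it; move -41/9y to the remainder.
  leading term 1: no divisor's leading term divides it; move -41/9 to the remainder.
  normal form = -41/9y - 41/9.
The normal form is nonzero, so p ∉ I. Since p minus its normal form lies in I, I + (p) = I + (r) where r = -41/9y - 41/9; decide whether this ideal is the whole ring.
Run Buchberger on G together with r (pairs among the g_i already reduce to 0 since G is a Gröbner basis):
g_1 = y^2 + 1/14y - 13/14, LT = y^2.
g_2 = x + 2/9y - 7/9, LT = x.
r = -41/9y - 41/9, LT = y.

The S-polynomials (S(g_1,g_2), S(g_1,r), S(g_2,r)) all reduce to 0 modulo the current basis, so we have a Gröbner basis.
Inter-reduce: drop elements whose leading term is divisible by another's, tail-reduce, and make monic.
Reduced Gröbner basis: {x - 1, y + 1}.
The reduced Gröbner basis of I + (p) is {x - 1, y + 1} ≠ {1}, a proper ideal, so the enlarged system stays consistent: p is independent of I, with normal form -41/9y - 41/9.

Ideal membership is decidable via reduction modulo a Gröbner basis.

3x^2y + 2/3xy^2 - 7x^2 - 7/3xy - 7y is independent of I; its normal form modulo I is -41/9y - 41/9.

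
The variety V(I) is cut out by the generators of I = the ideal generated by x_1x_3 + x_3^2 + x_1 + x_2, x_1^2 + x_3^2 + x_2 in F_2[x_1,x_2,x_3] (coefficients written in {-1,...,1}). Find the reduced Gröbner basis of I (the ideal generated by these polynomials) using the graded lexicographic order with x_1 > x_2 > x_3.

G = {x_2x_3^2 + x_2^2 + x_3^2 + x_2, x_1^2 + x_3^2 + x_2, x_1x_2 + x_1, x_1x_3 + x_3^2 + x_1 + x_2}

f_1 = x_1x_3 + x_3^2 + x_1 + x_2, LT = x_1x_3.
f_2 = x_1^2 + x_3^2 + x_2, LT = x_1^2.

S(f_1,f_2): lcm = x_1^2x_3. S = x_1x_3^2 + x_3^3 + x_1^2 + x_1x_2 + x_2x_3.
  leading term x_1x_3^2: subtract (x_3)·f_1 from x_1x_3^2 + x_3^3 + x_1^2 + x_1x_2 + x_2x_3 → x_1^2 + x_1x_2 + x_1x_3
  leading term x_1^2: subtract (1)·f_2 from x_1^2 + x_1x_2 + x_1x_3 → x_1x_2 + x_1x_3 + x_3^2 + x_2
  leading term x_1x_2: no divisor's leading term divides it; move x_1x_2 to the remainder.
  leading term x_1x_3: subtract (1)·f_1 from x_1x_3 + x_3^2 + x_2 → x_1
  leading term x_1: no divisor's leading term divides it; move x_1 to the remainder.
  remainder x_1x_2 + x_1 ≠ 0; add g_3 = x_1x_2 + x_1 to the basis.

S(f_1,g_3): lcm = x_1x_2x_3. S = x_2x_3^2 + x_1x_2 + x_1x_3 + x_2^2.
  leading term x_2x_3^2: no divisor's leading term divides it; move x_2x_3^2 to the remainder.
  leading term x_1x_2: subtract (1)·g_3 from x_1x_2 + x_1x_3 + x_2^2 → x_1x_3 + x_2^2 + x_1
  leading term x_1x_3: subtract (1)·f_1 from x_1x_3 + x_2^2 + x_1 → x_2^2 + x_3^2 + x_2
  leading term x_2^2: no divisor's leading term divides it; move x_2^2 to the remainder.
  leading term x_3^2: no divisor's leading term divides it; move x_3^2 to the remainder.
  leading term x_2: no divisor's leading term divides it; move x_2 to the remainder.
  remainder x_2x_3^2 + x_2^2 + x_3^2 + x_2 ≠ 0; add g_4 = x_2x_3^2 + x_2^2 + x_3^2 + x_2 to the basis.

The other S-polynomials (S(f_2,g_3), S(f_1,g_4), S(f_2,g_4), S(g_3,g_4)) all reduce to 0 modulo the current basis, so we have a Gröbner basis.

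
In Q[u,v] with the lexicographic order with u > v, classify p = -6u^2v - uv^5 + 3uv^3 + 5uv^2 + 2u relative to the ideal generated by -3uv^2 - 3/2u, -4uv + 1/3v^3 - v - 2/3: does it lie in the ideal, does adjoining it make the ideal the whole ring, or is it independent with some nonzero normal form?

First compute the reduced Gröbner basis of I by Buchberger's algorithm.
f_1 = -3uv^2 - 3/2u, LT = uv^2.
f_2 = -4uv + 1/3v^3 - v - 2/3, LT = uv.

S(f_1,f_2): lcm = uv^2. S = 1/2u + 1/12v^4 - 1/4v^2 - 1/6v.
  leading term u: no divisor's leading term divides it; move 1/2u to the remainder.
  leading term v^4: no divisor's leading term divides it; move 1/12v^4 to the remainder.
  leading term v^2: no divisor's leading term divides it; move -1/4v^2 to the remainder.
  leading term v: no divisor's leading term divides it; move -1/6v to the remainder.
  remainder 1/2u + 1/12v^4 - 1/4v^2 - 1/6v ≠ 0; add h_3 = 1/2u + 1/12v^4 - 1/4v^2 - 1/6v to the basis.

S(f_1,h_3): lcm = uv^2. S = 1/2u - 1/6v^6 + 1/2v^4 + 1/3v^3.
  leading term u: subtract (1)·h_3 from 1/2u - 1/6v^6 + 1/2v^4 + 1/3v^3 → -1/6v^6 + 5/12v^4 + 1/3v^3 + 1/4v^2 + 1/6v
  leading term v^6: no divisor's leading term divides it; move -1/6v^6 to the remainder.
  leading term v^4: no divisor's leading term divides it; move 5/12v^4 to the remainder.
  leading term v^3: no divisor's leading term divides it; move 1/3v^3 to the remainder.
  leading term v^2: no divisor's leading term divides it; move 1/4v^2 to the remainder.
  leading term v: no divisor's leading term divides it; move 1/6v to the remainder.
  remainder -1/6v^6 + 5/12v^4 + 1/3v^3 + 1/4v^2 + 1/6v ≠ 0; add h_4 = -1/6v^6 + 5/12v^4 + 1/3v^3 + 1/4v^2 + 1/6v to the basis.

S(f_2,h_3): lcm = uv. S = -1/6v^5 + 5/12v^3 + 1/3v^2 + 1/4v + 1/6.
  leading term v^5: no divisor's leading term divides it; move -1/6v^5 to the remainder.
  leading term v^3: no divisor's leading term divides it; move 5/12v^3 to the remainder.
  leading term v^2: no divisor's leading term divides it; move 1/3v^2 to the remainder.
  leading term v: no divisor's leading term divides it; move 1/4v to the remainder.
  leading term 1: no divisor's leading term divides it; move 1/6 to the remainder.
  remainder -1/6v^5 + 5/12v^3 + 1/3v^2 + 1/4v + 1/6 ≠ 0; add h_5 = -1/6v^5 + 5/12v^3 + 1/3v^2 + 1/4v + 1/6 to the basis.

The other S-polynomials (S(f_1,h_4), S(f_2,h_4), S(h_3,h_4), S(f_1,h_5), S(f_2,h_5), S(h_3,h_5), S(h_4,h_5)) all reduce to 0 modulo the current basis, so we have a Gröbner basis.
Inter-reduce: drop elements whose leading term is divisible by another's, tail-reduce, and make monic.
Reduced Gröbner basis: {u + 1/6v^4 - 1/2v^2 - 1/3v, v^5 - 5/2v^3 - 2v^2 - 3/2v - 1}.
Label its elements g_1 = u + 1/6v^4 - 1/2v^2 - 1/3v, g_2 = v^5 - 5/2v^3 - 2v^2 - 3/2v - 1.

Reduce p = -6u^2v - uv^5 + 3uv^3 + 5uv^2 + 2u modulo G:
  leading term u^2v: subtract (-6uv)·g_1 from -6u^2v - uv^5 + 3uv^3 + 5uv^2 + 2u → 3uv^2 + 2u
  leading term uv^2: subtract (3v^2)·g_1 from 3uv^2 + 2u → 2u - 1/2v^6 + 3/2v^4 + v^3
  leading term u: subtract (2)·g_1 from 2u - 1/2v^6 + 3/2v^4 + v^3 → -1/2v^6 + 7/6v^4 + v^3 + v^2 + 2/3v
  leading term v^6: subtract (-1/2v)·g_2 from -1/2v^6 + 7/6v^4 + v^3 + v^2 + 2/3v → -1/12v^4 + 1/4v^2 + 1/6v
  leading term v^4: no divisor's leading term divides it; move -1/12v^4 to the remainder.
  leading term v^2: no divisor's leading term divides it; move 1/4v^2 to the remainder.
  leading term v: no divisor's leading term divides it; move 1/6v to the remainder.
  normal form = -1/12v^4 + 1/4v^2 + 1/6v.
The normal form is nonzero, so p ∉ I. Since p minus its normal form lies in I, I + (p) = I + (r) where r = -1/12v^4 + 1/4v^2 + 1/6v; decide whether this ideal is the whole ring.
Run Buchberger on G together with r (pairs among the g_i already reduce to 0 since G is a Gröbner basis):
g_1 = u + 1/6v^4 - 1/2v^2 - 1/3v, LT = u.
g_2 = v^5 - 5/2v^3 - 2v^2 - 3/2v - 1, LT = v^5.
r = -1/12v^4 + 1/4v^2 + 1/6v, LT = v^4.

S(g_2,r): lcm = v^5. S = 1/2v^3 - 3/2v - 1.
  leading term v^3: no divisor's leading term divides it; move 1/2v^3 to the remainder.
  leading term v: no divisor's leading term divides it; move -3/2v to the remainder.
  leading term 1: no divisor's leading term divides it; move -1 to the remainder.
  remainder 1/2v^3 - 3/2v - 1 ≠ 0; add m_4 = 1/2v^3 - 3/2v - 1 to the basis.

The other S-polynomials (S(g_1,g_2), S(g_1,r), S(g_1,m_4), S(g_2,m_4), S(r,m_4)) all reduce to 0 modulo the current basis, so we have a Gröbner basis.
Inter-reduce: drop elements whose leading term is divisible by another's, tail-reduce, and make monic.
Reduced Gröbner basis: {u, v^3 - 3v - 2}.
The reduced Gröbner basis of I + (p) is {u, v^3 - 3v - 2} ≠ {1}, a proper ideal, so the enlarged system stays consistent: p is independent of I, with normal form -1/12v^4 + 1/4v^2 + 1/6v.

-6u^2v - uv^5 + 3uv^3 + 5uv^2 + 2u is independent of I; its normal form modulo I is -1/12v^4 + 1/4v^2 + 1/6v.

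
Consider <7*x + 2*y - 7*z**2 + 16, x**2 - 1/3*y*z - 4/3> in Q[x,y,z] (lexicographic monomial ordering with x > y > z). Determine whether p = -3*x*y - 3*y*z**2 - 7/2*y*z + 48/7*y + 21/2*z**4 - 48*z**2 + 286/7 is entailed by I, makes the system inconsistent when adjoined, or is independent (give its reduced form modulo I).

-3*x*y - 3*y*z**2 - 7/2*y*z + 48/7*y + 21/2*z**4 - 48*z**2 + 286/7 lies in I (it reduces to 0).

First compute the reduced Gröbner basis of I by Buchberger's algorithm.
f_1 = 7*x + 2*y - 7*z**2 + 16, LT = x.
f_2 = x**2 - 1/3*y*z - 4/3, LT = x**2.

S(f_1,f_2): lcm = x**2. S = 2/7*x*y - x*z**2 + 16/7*x + 1/3*y*z + 4/3.
  leading term x*y: subtract (2/49*y)·f_1 from 2/7*x*y - x*z**2 + 16/7*x + 1/3*y*z + 4/3 → -x*z**2 + 16/7*x - 4/49*y**2 + 2/7*y*z**2 + 1/3*y*z - 32/49*y + 4/3
  leading term x*z**2: subtract (-1/7*z**2)·f_1 from -x*z**2 + 16/7*x - 4/49*y**2 + 2/7*y*z**2 + 1/3*y*z - 32/49*y + 4/3 → 16/7*x - 4/49*y**2 + 4/7*y*z**2 + 1/3*y*z - 32/49*y - z**4 + 16/7*z**2 + 4/3
  leading term x: subtract (16/49)·f_1 from 16/7*x - 4/49*y**2 + 4/7*y*z**2 + 1/3*y*z - 32/49*y - z**4 + 16/7*z**2 + 4/3 → -4/49*y**2 + 4/7*y*z**2 + 1/3*y*z - 64/49*y - z**4 + 32/7*z**2 - 572/147
  leading term y**2: no divisor's leading term divides it; move -4/49*y**2 to the remainder.
  leading term y*z**2: no divisor's leading term divides it; move 4/7*y*z**2 to the remainder.
  leading term y*z: no divisor's leading term divides it; move 1/3*y*z to the remainder.
  leading term y: no divisor's leading term divides it; move -64/49*y to the remainder.
  leading term z**4: no divisor's leading term divides it; move -z**4 to the remainder.
  leading term z**2: no divisor's leading term divides it; move 32/7*z**2 to the remainder.
  leading term 1: no divisor's leading term divides it; move -572/147 to the remainder.
  remainder -4/49*y**2 + 4/7*y*z**2 + 1/3*y*z - 64/49*y - z**4 + 32/7*z**2 - 572/147 ≠ 0; add h_3 = -4/49*y**2 + 4/7*y*z**2 + 1/3*y*z - 64/49*y - z**4 + 32/7*z**2 - 572/147 to the basis.

S(f_1,h_3): leading monomials are coprime, so the S-polynomial reduces to 0 (Buchberger's first criterion).
S(f_2,h_3): leading monomials are coprime, so the S-polynomial reduces to 0 (Buchberger's first criterion).
Every S-polynomial of the final basis reduces to 0, so we have a Gröbner basis.
Inter-reduce: drop elements whose leading term is divisible by another's, tail-reduce, and make monic.
Reduced Gröbner basis: {x + 2/7*y - z**2 + 16/7, y**2 - 7*y*z**2 - 49/12*y*z + 16*y + 49/4*z**4 - 56*z**2 + 143/3}.
Label its elements g_1 = x + 2/7*y - z**2 + 16/7, g_2 = y**2 - 7*y*z**2 - 49/12*y*z + 16*y + 49/4*z**4 - 56*z**2 + 143/3.

Reduce p = -3*x*y - 3*y*z**2 - 7/2*y*z + 48/7*y + 21/2*z**4 - 48*z**2 + 286/7 modulo G:
  leading term x*y: subtract (-3*y)·g_1 from -3*x*y - 3*y*z**2 - 7/2*y*z + 48/7*y + 21/2*z**4 - 48*z**2 + 286/7 → 6/7*y**2 - 6*y*z**2 - 7/2*y*z + 96/7*y + 21/2*z**4 - 48*z**2 + 286/7
  leading term y**2: subtract (6/7)·g_2 from 6/7*y**2 - 6*y*z**2 - 7/2*y*z + 96/7*y + 21/2*z**4 - 48*z**2 + 286/7 → 0
  normal form = 0.
Since the normal form is 0, p ∈ I.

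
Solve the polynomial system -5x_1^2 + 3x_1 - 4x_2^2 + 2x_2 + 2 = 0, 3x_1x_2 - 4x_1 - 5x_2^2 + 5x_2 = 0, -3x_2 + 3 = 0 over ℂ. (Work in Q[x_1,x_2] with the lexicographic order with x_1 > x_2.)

Compute a lex Gröbner basis by Buchberger's algorithm.
f_1 = -5x_1^2 + 3x_1 - 4x_2^2 + 2x_2 + 2, LT = x_1^2.
f_2 = 3x_1x_2 - 4x_1 - 5x_2^2 + 5x_2, LT = x_1x_2.
f_3 = -3x_2 + 3, LT = x_2.

S(f_1,f_2): lcm = x_1^2x_2. S = 4/3x_1^2 + 5/3x_1x_2^2 - 34/15x_1x_2 + 4/5x_2^3 - 2/5x_2^2 - 2/5x_2.
  leading term x_1^2: subtract (-4/15)·f_1 from 4/3x_1^2 + 5/3x_1x_2^2 - 34/15x_1x_2 + 4/5x_2^3 - 2/5x_2^2 - 2/5x_2 → 5/3x_1x_2^2 - 34/15x_1x_2 + 4/5x_1 + 4/5x_2^3 - 22/15x_2^2 + 2/15x_2 + 8/15
  leading term x_1x_2^2: subtract (5/9x_2)·f_2 from 5/3x_1x_2^2 - 34/15x_1x_2 + 4/5x_1 + 4/5x_2^3 - 22/15x_2^2 + 2/15x_2 + 8/15 → -2/45x_1x_2 + 4/5x_1 + 161/45x_2^3 - 191/45x_2^2 + 2/15x_2 + 8/15
  leading term x_1x_2: subtract (-2/135)·f_2 from -2/45x_1x_2 + 4/5x_1 + 161/45x_2^3 - 191/45x_2^2 + 2/15x_2 + 8/15 → 20/27x_1 + 161/45x_2^3 - 583/135x_2^2 + 28/135x_2 + 8/15
  leading term x_1: no divisor's leading term divides it; move 20/27x_1 to the remainder.
  leading term x_2^3: subtract (-161/135x_2^2)·f_3 from 161/45x_2^3 - 583/135x_2^2 + 28/135x_2 + 8/15 → -20/27x_2^2 + 28/135x_2 + 8/15
  leading term x_2^2: subtract (20/81x_2)·f_3 from -20/27x_2^2 + 28/135x_2 + 8/15 → -8/15x_2 + 8/15
  leading term x_2: subtract (8/45)·f_3 from -8/15x_2 + 8/15 → 0
  remainder 20/27x_1 ≠ 0; add h_4 = 20/27x_1 to the basis.

The other S-polynomials (S(f_1,f_3), S(f_2,f_3), S(f_1,h_4), S(f_2,h_4), S(f_3,h_4)) all reduce to 0 modulo the current basis, so we have a Gröbner basis.
Inter-reduce: drop elements whose leading term is divisible by another's, tail-reduce, and make monic.
Reduced Gröbner basis: {x_1, x_2 - 1}.

Elimination: the polynomial x_2 - 1 lies in the elimination ideal for x_2, so x_2 ∈ {1}. For each such x_2, the remaining basis elements (now univariate) give the rest of the solution.
  x_2 = 1: the earlier basis element becomes x_1 = 0, giving x_1 = 0 — point (0, 1).
Substituting each solution back into the original system confirms all equations vanish.

{(0, 1)}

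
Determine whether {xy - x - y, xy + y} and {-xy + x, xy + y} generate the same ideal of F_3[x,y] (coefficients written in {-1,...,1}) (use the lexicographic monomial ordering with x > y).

Equality of ideals is decidable: compute both reduced Gröbner bases (unique for the ordering) and check whether they agree.
Buchberger on the first generating set:
f_1 = xy - x - y, LT = xy.
f_2 = xy + y, LT = xy.

S(f_1,f_2): lcm = xy. S = -x + y.
  leading term x: no divisor's leading term divides it; move -x to the remainder.
  leading term y: no divisor's leading term divides it; move y to the remainder.
  remainder -x + y ≠ 0; add g_3 = -x + y to the basis.

S(f_1,g_3): lcm = xy. S = -x + y^{2} - y.
  leading term x: subtract (1)·g_3 from -x + y^{2} - y → y^{2} + y
  leading term y^{2}: no divisor's leading term divides it; move y^{2} to the remainder.
  leading term y: no divisor's leading term divides it; move y to the remainder.
  remainder y^{2} + y ≠ 0; add g_4 = y^{2} + y to the basis.

The other S-polynomials (S(f_2,g_3), S(f_1,g_4), S(f_2,g_4), S(g_3,g_4)) all reduce to 0 modulo the current basis, so we have a Gröbner basis.
Inter-reduce: drop elements whose leading term is divisible by another's, tail-reduce, and make monic.
Reduced Gröbner basis: {x - y, y^{2} + y}.

Buchberger on the second generating set:
h_1 = -xy + x, LT = xy.
h_2 = xy + y, LT = xy.

S(h_1,h_2): lcm = xy. S = -x - y.
  leading term x: no divisor's leading term divides it; move -x to the remainder.
  leading term y: no divisor's leading term divides it; move -y to the remainder.
  remainder -x - y ≠ 0; add k_3 = -x - y to the basis.

S(h_1,k_3): lcm = xy. S = -x - y^{2}.
  leading term x: subtract (1)·k_3 from -x - y^{2} → -y^{2} + y
  leading term y^{2}: no divisor's leading term divides it; move -y^{2} to the remainder.
  leading term y: no divisor's leading term divides it; move y to the remainder.
  remainder -y^{2} + y ≠ 0; add k_4 = -y^{2} + y to the basis.

The other S-polynomials (S(h_2,k_3), S(h_1,k_4), S(h_2,k_4), S(k_3,k_4)) all reduce to 0 modulo the current basis, so we have a Gröbner basis.
Inter-reduce: drop elements whose leading term is divisible by another's, tail-reduce, and make monic.
Reduced Gröbner basis: {x + y, y^{2} - y}.

These differ, so the ideals are not equal.

No, the ideals differ.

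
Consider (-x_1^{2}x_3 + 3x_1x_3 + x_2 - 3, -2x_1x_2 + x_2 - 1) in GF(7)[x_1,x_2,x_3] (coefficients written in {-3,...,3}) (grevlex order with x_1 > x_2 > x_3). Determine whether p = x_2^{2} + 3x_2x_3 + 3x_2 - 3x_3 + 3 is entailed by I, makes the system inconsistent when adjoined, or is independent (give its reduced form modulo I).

First compute the reduced Gröbner basis of I by Buchberger's algorithm.
f_1 = -x_1^{2}x_3 + 3x_1x_3 + x_2 - 3, LT = x_1^{2}x_3.
f_2 = -2x_1x_2 + x_2 - 1, LT = x_1x_2.

S(f_1,f_2): lcm = x_1^{2}x_2x_3. S = x_1x_2x_3 - x_2^{2} + 3x_1x_3 + 3x_2.
  leading term x_1x_2x_3: subtract (3x_3)·f_2 from x_1x_2x_3 - x_2^{2} + 3x_1x_3 + 3x_2 → -x_2^{2} + 3x_1x_3 - 3x_2x_3 + 3x_2 + 3x_3
  leading term x_2^{2}: no divisor's leading term divides it; move -x_2^{2} to the remainder.
  leading term x_1x_3: no divisor's leading term divides it; move 3x_1x_3 to the remainder.
  leading term x_2x_3: no divisor's leading term divides it; move -3x_2x_3 to the remainder.
  leading term x_2: no divisor's leading term divides it; move 3x_2 to the remainder.
  leading term x_3: no divisor's leading term divides it; move 3x_3 to the remainder.
  remainder -x_2^{2} + 3x_1x_3 - 3x_2x_3 + 3x_2 + 3x_3 ≠ 0; add h_3 = -x_2^{2} + 3x_1x_3 - 3x_2x_3 + 3x_2 + 3x_3 to the basis.

The other S-polynomials (S(f_1,h_3), S(f_2,h_3)) all reduce to 0 modulo the current basis, so we have a Gröbner basis.
Inter-reduce: drop elements whose leading term is divisible by another's, tail-reduce, and make monic.
Reduced Gröbner basis: {x_1^{2}x_3 - 3x_1x_3 - x_2 + 3, x_1x_2 + 3x_2 - 3, x_2^{2} - 3x_1x_3 + 3x_2x_3 - 3x_2 - 3x_3}.
Label its elements g_1 = x_1^{2}x_3 - 3x_1x_3 - x_2 + 3, g_2 = x_1x_2 + 3x_2 - 3, g_3 = x_2^{2} - 3x_1x_3 + 3x_2x_3 - 3x_2 - 3x_3.

Reduce p = x_2^{2} + 3x_2x_3 + 3x_2 - 3x_3 + 3 modulo G:
  leading term x_2^{2}: subtract (1)·g_3 from x_2^{2} + 3x_2x_3 + 3x_2 - 3x_3 + 3 → 3x_1x_3 - x_2 + 3
  leading term x_1x_3: no divisor's leading term divides it; move 3x_1x_3 to the remainder.
  leading term x_2: no divisor's leading term divides it; move -x_2 to the remainder.
  leading term 1: no divisor's leading term divides it; move 3 to the remainder.
  normal form = 3x_1x_3 - x_2 + 3.
The normal form is nonzero, so p ∉ I. Since p minus its normal form lies in I, I + (p) = I + (r) where r = 3x_1x_3 - x_2 + 3; decide whether this ideal is the whole ring.
Run Buchberger on G together with r (pairs among the g_i already reduce to 0 since G is a Gröbner basis):
g_1 = x_1^{2}x_3 - 3x_1x_3 - x_2 + 3, LT = x_1^{2}x_3.
g_2 = x_1x_2 + 3x_2 - 3, LT = x_1x_2.
g_3 = x_2^{2} - 3x_1x_3 + 3x_2x_3 - 3x_2 - 3x_3, LT = x_2^{2}.
r = 3x_1x_3 - x_2 + 3, LT = x_1x_3.

S(g_1,r): lcm = x_1^{2}x_3. S = -2x_1x_2 - 3x_1x_3 - x_1 - x_2 + 3.
  leading term x_1x_2: subtract (-2)·g_2 from -2x_1x_2 - 3x_1x_3 - x_1 - x_2 + 3 → -3x_1x_3 - x_1 - 2x_2 - 3
  leading term x_1x_3: subtract (-1)·r from -3x_1x_3 - x_1 - 2x_2 - 3 → -x_1 - 3x_2
  leading term x_1: no divisor's leading term divides it; move -x_1 to the remainder.
  leading term x_2: no divisor's leading term divides it; move -3x_2 to the remainder.
  remainder -x_1 - 3x_2 ≠ 0; add m_5 = -x_1 - 3x_2 to the basis.

S(g_2,r): lcm = x_1x_2x_3. S = -2x_2^{2} + 3x_2x_3 - x_2 - 3x_3.
  leading term x_2^{2}: subtract (-2)·g_3 from -2x_2^{2} + 3x_2x_3 - x_2 - 3x_3 → x_1x_3 + 2x_2x_3 - 2x_3
  leading term x_1x_3: subtract (-2)·r from x_1x_3 + 2x_2x_3 - 2x_3 → 2x_2x_3 - 2x_2 - 2x_3 - 1
  leading term x_2x_3: no divisor's leading term divides it; move 2x_2x_3 to the remainder.
  leading term x_2: no divisor's leading term divides it; move -2x_2 to the remainder.
  leading term x_3: no divisor's leading term divides it; move -2x_3 to the remainder.
  leading term 1: no divisor's leading term divides it; move -1 to the remainder.
  remainder 2x_2x_3 - 2x_2 - 2x_3 - 1 ≠ 0; add m_6 = 2x_2x_3 - 2x_2 - 2x_3 - 1 to the basis.

S(r,m_5): lcm = x_1x_3. S = -3x_2x_3 + 2x_2 + 1.
  leading term x_2x_3: subtract (2)·m_6 from -3x_2x_3 + 2x_2 + 1 → -x_2 - 3x_3 + 3
  leading term x_2: no divisor's leading term divides it; move -x_2 to the remainder.
  leading term x_3: no divisor's leading term divides it; move -3x_3 to the remainder.
  leading term 1: no divisor's leading term divides it; move 3 to the remainder.
  remainder -x_2 - 3x_3 + 3 ≠ 0; add m_7 = -x_2 - 3x_3 + 3 to the basis.

S(m_6,m_7): lcm = x_2x_3. S = -3x_3^{2} - x_2 + 2x_3 + 3.
  leading term x_3^{2}: no divisor's leading term divides it; move -3x_3^{2} to the remainder.
  leading term x_2: subtract (1)·m_7 from -x_2 + 2x_3 + 3 → -2x_3
  leading term x_3: no divisor's leading term divides it; move -2x_3 to the remainder.
  remainder -3x_3^{2} - 2x_3 ≠ 0; add m_8 = -3x_3^{2} - 2x_3 to the basis.

The other S-polynomials (S(g_1,g_2), S(g_1,g_3), S(g_2,g_3), S(g_3,r), S(g_1,m_5), S(g_2,m_5), S(g_3,m_5), S(g_1,m_6), S(g_2,m_6), S(g_3,m_6), S(r,m_6), S(m_5,m_6), S(g_1,m_7), S(g_2,m_7), S(g_3,m_7), S(r,m_7), S(m_5,m_7), S(g_1,m_8), S(g_2,m_8), S(g_3,m_8), S(r,m_8), S(m_5,m_8), S(m_6,m_8), S(m_7,m_8)) all reduce to 0 modulo the current basis, so we have a Gröbner basis.
Inter-reduce: drop elements whose leading term is divisible by another's, tail-reduce, and make monic.
Reduced Gröbner basis: {x_3^{2} + 3x_3, x_1 - 2x_3 + 2, x_2 + 3x_3 - 3}.
The reduced Gröbner basis of I + (p) is {x_3^{2} + 3x_3, x_1 - 2x_3 + 2, x_2 + 3x_3 - 3} ≠ {1}, a proper ideal, so the enlarged system stays consistent: p is independent of I, with normal form 3x_1x_3 - x_2 + 3.

x_2^{2} + 3x_2x_3 + 3x_2 - 3x_3 + 3 is independent of I; its normal form modulo I is 3x_1x_3 - x_2 + 3.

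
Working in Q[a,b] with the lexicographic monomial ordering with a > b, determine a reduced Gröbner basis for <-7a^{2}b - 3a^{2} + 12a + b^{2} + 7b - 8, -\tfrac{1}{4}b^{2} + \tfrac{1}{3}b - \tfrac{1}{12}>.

f_1 = -7a^{2}b - 3a^{2} + 12a + b^{2} + 7b - 8, LT = a^{2}b.
f_2 = -\tfrac{1}{4}b^{2} + \tfrac{1}{3}b - \tfrac{1}{12}, LT = b^{2}.

S(f_1,f_2): lcm = a^{2}b^{2}. S = \tfrac{37}{21}a^{2}b - \tfrac{1}{3}a^{2} - \tfrac{12}{7}ab - \tfrac{1}{7}b^{3} - b^{2} + \tfrac{8}{7}b.
  leading term a^{2}b: subtract (-\tfrac{37}{147})·f_1 from \tfrac{37}{21}a^{2}b - \tfrac{1}{3}a^{2} - \tfrac{12}{7}ab - \tfrac{1}{7}b^{3} - b^{2} + \tfrac{8}{7}b → -\tfrac{160}{147}a^{2} - \tfrac{12}{7}ab + \tfrac{148}{49}a - \tfrac{1}{7}b^{3} - \tfrac{110}{147}b^{2} + \tfrac{61}{21}b - \tfrac{296}{147}
  leading term a^{2}: no divisor's leading term divides it; move -\tfrac{160}{147}a^{2} to the remainder.
  leading term ab: no divisor's leading term divides it; move -\tfrac{12}{7}ab to the remainder.
  leading term a: no divisor's leading term divides it; move \tfrac{148}{49}a to the remainder.
  leading term b^{3}: subtract (\tfrac{4}{7}b)·f_2 from -\tfrac{1}{7}b^{3} - \tfrac{110}{147}b^{2} + \tfrac{61}{21}b - \tfrac{296}{147} → -\tfrac{46}{49}b^{2} + \tfrac{62}{21}b - \tfrac{296}{147}
  leading term b^{2}: subtract (\tfrac{184}{49})·f_2 from -\tfrac{46}{49}b^{2} + \tfrac{62}{21}b - \tfrac{296}{147} → \tfrac{250}{147}b - \tfrac{250}{147}
  leading term b: no divisor's leading term divides it; move \tfrac{250}{147}b to the remainder.
  leading term 1: no divisor's leading term divides it; move -\tfrac{250}{147} to the remainder.
  remainder -\tfrac{160}{147}a^{2} - \tfrac{12}{7}ab + \tfrac{148}{49}a + \tfrac{250}{147}b - \tfrac{250}{147} ≠ 0; add g_3 = -\tfrac{160}{147}a^{2} - \tfrac{12}{7}ab + \tfrac{148}{49}a + \tfrac{250}{147}b - \tfrac{250}{147} to the basis.

The other S-polynomials (S(f_1,g_3), S(f_2,g_3)) all reduce to 0 modulo the current basis, so we have a Gröbner basis.
Inter-reduce: drop elements whose leading term is divisible by another's, tail-reduce, and make monic.

G = {a^{2} + \tfrac{63}{40}ab - \tfrac{111}{40}a - \tfrac{25}{16}b + \tfrac{25}{16}, b^{2} - \tfrac{4}{3}b + \tfrac{1}{3}}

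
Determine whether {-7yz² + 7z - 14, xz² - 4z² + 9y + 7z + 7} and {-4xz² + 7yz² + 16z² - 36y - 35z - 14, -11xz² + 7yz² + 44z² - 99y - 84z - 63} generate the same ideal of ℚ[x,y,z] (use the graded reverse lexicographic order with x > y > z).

Since reduced Gröbner bases are canonical representatives of ideals under a given ordering, it suffices to compute and compare them.
Buchberger on the first generating set:
f_1 = -7yz² + 7z - 14, LT = yz².
f_2 = xz² - 4z² + 9y + 7z + 7, LT = xz².

S(f_1,f_2): lcm = xyz². S = 4yz² - 9y² - xz - 7yz + 2x - 7y.
  leading term yz²: subtract (-4/7)·f_1 from 4yz² - 9y² - xz - 7yz + 2x - 7y → -9y² - xz - 7yz + 2x - 7y + 4z - 8
  leading term y²: no divisor's leading term divides it; move -9y² to the remainder.
  leading term xz: no divisor's leading term divides it; move -xz to the remainder.
  leading term yz: no divisor's leading term divides it; move -7yz to the remainder.
  leading term x: no divisor's leading term divides it; move 2x to the remainder.
  leading term y: no divisor's leading term divides it; move -7y to the remainder.
  leading term z: no divisor's leading term divides it; move 4z to the remainder.
  leading term 1: no divisor's leading term divides it; move -8 to the remainder.
  remainder -9y² - xz - 7yz + 2x - 7y + 4z - 8 ≠ 0; add g_3 = -9y² - xz - 7yz + 2x - 7y + 4z - 8 to the basis.

S(f_1,g_3): lcm = y²z². S = -1/9xz³ - 7/9yz³ + 2/9xz² - 7/9yz² + 4/9z³ - yz - 8/9z² + 2y.
  leading term xz³: subtract (-1/9z)·f_2 from -1/9xz³ - 7/9yz³ + 2/9xz² - 7/9yz² + 4/9z³ - yz - 8/9z² + 2y → -7/9yz³ + 2/9xz² - 7/9yz² - 1/9z² + 2y + 7/9z
  leading term yz³: subtract (1/9z)·f_1 from -7/9yz³ + 2/9xz² - 7/9yz² - 1/9z² + 2y + 7/9z → 2/9xz² - 7/9yz² - 8/9z² + 2y + 7/3z
  leading term xz²: subtract (2/9)·f_2 from 2/9xz² - 7/9yz² - 8/9z² + 2y + 7/3z → -7/9yz² + 7/9z - 14/9
  leading term yz²: subtract (1/9)·f_1 from -7/9yz² + 7/9z - 14/9 → 0
  remainder 0.

S(f_2,g_3): leading monomials are coprime, so the S-polynomial reduces to 0 (Buchberger's first criterion).
Every S-polynomial of the final basis reduces to 0, so we have a Gröbner basis.
Inter-reduce: drop elements whose leading term is divisible by another's, tail-reduce, and make monic.
Reduced Gröbner basis: {xz² - 4z² + 9y + 7z + 7, yz² - z + 2, y² + 1/9xz + 7/9yz - 2/9x + 7/9y - 4/9z + 8/9}.

Buchberger on the second generating set:
h_1 = -4xz² + 7yz² + 16z² - 36y - 35z - 14, LT = xz².
h_2 = -11xz² + 7yz² + 44z² - 99y - 84z - 63, LT = xz².

S(h_1,h_2): lcm = xz². S = -49/44yz² + 49/44z - 49/22.
  leading term yz²: no divisor's leading term divides it; move -49/44yz² to the remainder.
  leading term z: no divisor's leading term divides it; move 49/44z to the remainder.
  leading term 1: no divisor's leading term divides it; move -49/22 to the remainder.
  remainder -49/44yz² + 49/44z - 49/22 ≠ 0; add k_3 = -49/44yz² + 49/44z - 49/22 to the basis.

S(h_1,k_3): lcm = xyz². S = -7/4y²z² - 4yz² + 9y² + xz + 35/4yz - 2x + 7/2y.
  leading term y²z²: subtract (11/7y)·k_3 from -7/4y²z² - 4yz² + 9y² + xz + 35/4yz - 2x + 7/2y → -4yz² + 9y² + xz + 7yz - 2x + 7y
  leading term yz²: subtract (176/49)·k_3 from -4yz² + 9y² + xz + 7yz - 2x + 7y → 9y² + xz + 7yz - 2x + 7y - 4z + 8
  leading term y²: no divisor's leading term divides it; move 9y² to the remainder.
  leading term xz: no divisor's leading term divides it; move xz to the remainder.
  leading term yz: no divisor's leading term divides it; move 7yz to the remainder.
  leading term x: no divisor's leading term divides it; move -2x to the remainder.
  leading term y: no divisor's leading term divides it; move 7y to the remainder.
  leading term z: no divisor's leading term divides it; move -4z to the remainder.
  leading term 1: no divisor's leading term divides it; move 8 to the remainder.
  remainder 9y² + xz + 7yz - 2x + 7y - 4z + 8 ≠ 0; add k_4 = 9y² + xz + 7yz - 2x + 7y - 4z + 8 to the basis.

S(h_2,k_3): lcm = xyz². S = -7/11y²z² - 4yz² + 9y² + xz + 84/11yz - 2x + 63/11y.
  leading term y²z²: subtract (4/7y)·k_3 from -7/11y²z² - 4yz² + 9y² + xz + 84/11yz - 2x + 63/11y → -4yz² + 9y² + xz + 7yz - 2x + 7y
  leading term yz²: subtract (176/49)·k_3 from -4yz² + 9y² + xz + 7yz - 2x + 7y → 9y² + xz + 7yz - 2x + 7y - 4z + 8
  leading term y²: subtract (1)·k_4 from 9y² + xz + 7yz - 2x + 7y - 4z + 8 → 0
  remainder 0.

S(h_1,k_4): leading monomials are coprime, so the S-polynomial reduces to 0 (Buchberger's first criterion).
S(h_2,k_4): leading monomials are coprime, so the S-polynomial reduces to 0 (Buchberger's first criterion).
S(k_3,k_4): lcm = y²z². S = -1/9xz³ - 7/9yz³ + 2/9xz² - 7/9yz² + 4/9z³ - yz - 8/9z² + 2y.
  leading term xz³: subtract (1/36z)·h_1 from -1/9xz³ - 7/9yz³ + 2/9xz² - 7/9yz² + 4/9z³ - yz - 8/9z² + 2y → -35/36yz³ + 2/9xz² - 7/9yz² + 1/12z² + 2y + 7/18z
  leading term yz³: subtract (55/63z)·k_3 from -35/36yz³ + 2/9xz² - 7/9yz² + 1/12z² + 2y + 7/18z → 2/9xz² - 7/9yz² - 8/9z² + 2y + 7/3z
  leading term xz²: subtract (-1/18)·h_1 from 2/9xz² - 7/9yz² - 8/9z² + 2y + 7/3z → -7/18yz² + 7/18z - 7/9
  leading term yz²: subtract (22/63)·k_3 from -7/18yz² + 7/18z - 7/9 → 0
  remainder 0.

Every S-polynomial of the final basis reduces to 0, so we have a Gröbner basis.
Inter-reduce: drop elements whose leading term is divisible by another's, tail-reduce, and make monic.
Reduced Gröbner basis: {xz² - 4z² + 9y + 7z + 7, yz² - z + 2, y² + 1/9xz + 7/9yz - 2/9x + 7/9y - 4/9z + 8/9}.

These coincide, so the ideals are equal.
The same test decides containment: I ⊆ J iff every generator of I reduces to 0 modulo a Gröbner basis of J.

Yes, the ideals are equal.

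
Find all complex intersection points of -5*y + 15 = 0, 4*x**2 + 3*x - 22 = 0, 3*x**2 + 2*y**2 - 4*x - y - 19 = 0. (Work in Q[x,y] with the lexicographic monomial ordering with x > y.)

{(2, 3)}

Compute a lex Gröbner basis by Buchberger's algorithm.
f_1 = -5*y + 15, LT = y.
f_2 = 4*x**2 + 3*x - 22, LT = x**2.
f_3 = 3*x**2 - 4*x + 2*y**2 - y - 19, LT = x**2.

S(f_2,f_3): lcm = x**2. S = 25/12*x - 2/3*y**2 + 1/3*y + 5/6.
  leading term x: no divisor's leading term divides it; move 25/12*x to the remainder.
  leading term y**2: subtract (2/15*y)·f_1 from -2/3*y**2 + 1/3*y + 5/6 → -5/3*y + 5/6
  leading term y: subtract (1/3)·f_1 from -5/3*y + 5/6 → -25/6
  leading term 1: no divisor's leading term divides it; move -25/6 to the remainder.
  remainder 25/12*x - 25/6 ≠ 0; add h_4 = 25/12*x - 25/6 to the basis.

The other S-polynomials (S(f_1,f_2), S(f_1,f_3), S(f_1,h_4), S(f_2,h_4), S(f_3,h_4)) all reduce to 0 modulo the current basis, so we have a Gröbner basis.
Inter-reduce: drop elements whose leading term is divisible by another's, tail-reduce, and make monic.
Reduced Gröbner basis: {x - 2, y - 3}.

Since the basis is lex-ordered, y - 3 is univariate in y. Its roots are {3}. Back-substituting each root into the other basis elements fixes the other coordinates.
  y = 3: the earlier basis element becomes x - 2 = 0, giving x = 2 — point (2, 3).
Check: every point annihilates each of the original generators.
This is the nonlinear analogue of row-reducing a linear system.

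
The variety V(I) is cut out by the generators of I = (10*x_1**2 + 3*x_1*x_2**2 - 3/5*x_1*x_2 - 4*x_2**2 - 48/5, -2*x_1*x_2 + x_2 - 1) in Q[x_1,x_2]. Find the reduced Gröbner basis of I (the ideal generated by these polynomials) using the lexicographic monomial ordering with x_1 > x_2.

G = {x_1 + 1/2*x_2**3 + 9/25*x_2**2 + 34/25*x_2 + 1/2, x_2**4 + 18/25*x_2**3 + 68/25*x_2**2 + 2*x_2 - 1}

f_1 = 10*x_1**2 + 3*x_1*x_2**2 - 3/5*x_1*x_2 - 4*x_2**2 - 48/5, LT = x_1**2.
f_2 = -2*x_1*x_2 + x_2 - 1, LT = x_1*x_2.

S(f_1,f_2): lcm = x_1**2*x_2. S = 3/10*x_1*x_2**3 - 3/50*x_1*x_2**2 + 1/2*x_1*x_2 - 1/2*x_1 - 2/5*x_2**3 - 24/25*x_2.
  reduce S modulo (f_1, f_2):
  remainder -1/2*x_1 - 1/4*x_2**3 - 9/50*x_2**2 - 17/25*x_2 - 1/4 ≠ 0; add g_3 = -1/2*x_1 - 1/4*x_2**3 - 9/50*x_2**2 - 17/25*x_2 - 1/4 to the basis.

S(f_2,g_3): lcm = x_1*x_2. S = -1/2*x_2**4 - 9/25*x_2**3 - 34/25*x_2**2 - x_2 + 1/2.
  reduce S modulo (f_1, f_2, g_3):
  remainder -1/2*x_2**4 - 9/25*x_2**3 - 34/25*x_2**2 - x_2 + 1/2 ≠ 0; add g_4 = -1/2*x_2**4 - 9/25*x_2**3 - 34/25*x_2**2 - x_2 + 1/2 to the basis.

The other S-polynomials (S(f_1,g_3), S(f_1,g_4), S(f_2,g_4), S(g_3,g_4)) all reduce to 0 modulo the current basis, so we have a Gröbner basis.
Inter-reduce: drop elements whose leading term is divisible by another's, tail-reduce, and make monic.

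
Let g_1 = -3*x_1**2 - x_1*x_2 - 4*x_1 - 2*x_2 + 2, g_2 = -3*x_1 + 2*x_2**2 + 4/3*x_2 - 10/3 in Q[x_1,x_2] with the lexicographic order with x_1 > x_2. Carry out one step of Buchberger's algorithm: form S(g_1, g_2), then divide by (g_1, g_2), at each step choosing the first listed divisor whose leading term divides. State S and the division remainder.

lcm(LM(g_1), LM(g_2)) = x_1**2.
S = (lcm/LT(g_1))·g_1 − (lcm/LT(g_2))·g_2 = 2/3*x_1*x_2**2 + 7/9*x_1*x_2 + 2/9*x_1 + 2/3*x_2 - 2/3.
Reduce S modulo (g_1, g_2) in that order:
  leading term x_1*x_2**2: subtract (-2/9*x_2**2)·g_2 from 2/3*x_1*x_2**2 + 7/9*x_1*x_2 + 2/9*x_1 + 2/3*x_2 - 2/3 → 7/9*x_1*x_2 + 2/9*x_1 + 4/9*x_2**4 + 8/27*x_2**3 - 20/27*x_2**2 + 2/3*x_2 - 2/3
  leading term x_1*x_2: subtract (-7/27*x_2)·g_2 from 7/9*x_1*x_2 + 2/9*x_1 + 4/9*x_2**4 + 8/27*x_2**3 - 20/27*x_2**2 + 2/3*x_2 - 2/3 → 2/9*x_1 + 4/9*x_2**4 + 22/27*x_2**3 - 32/81*x_2**2 - 16/81*x_2 - 2/3
  leading term x_1: subtract (-2/27)·g_2 from 2/9*x_1 + 4/9*x_2**4 + 22/27*x_2**3 - 32/81*x_2**2 - 16/81*x_2 - 2/3 → 4/9*x_2**4 + 22/27*x_2**3 - 20/81*x_2**2 - 8/81*x_2 - 74/81
  leading term x_2**4: no divisor's leading term divides it; move 4/9*x_2**4 to the remainder.
  leading term x_2**3: no divisor's leading term divides it; move 22/27*x_2**3 to the remainder.
  leading term x_2**2: no divisor's leading term divides it; move -20/81*x_2**2 to the remainder.
  leading term x_2: no divisor's leading term divides it; move -8/81*x_2 to the remainder.
  leading term 1: no divisor's leading term divides it; move -74/81 to the remainder.
The remainder 4/9*x_2**4 + 22/27*x_2**3 - 20/81*x_2**2 - 8/81*x_2 - 74/81 is nonzero, so it would be added as the next basis element.

S(g_1, g_2) = 2/3*x_1*x_2**2 + 7/9*x_1*x_2 + 2/9*x_1 + 2/3*x_2 - 2/3; remainder on division = 4/9*x_2**4 + 22/27*x_2**3 - 20/81*x_2**2 - 8/81*x_2 - 74/81.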